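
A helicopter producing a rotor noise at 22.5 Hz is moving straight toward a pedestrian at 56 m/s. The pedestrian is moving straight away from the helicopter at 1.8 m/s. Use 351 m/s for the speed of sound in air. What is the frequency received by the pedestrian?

26.6 Hz

Both move, so f' = f · (v − v_o)/(v − v_s).
f' = 22.5 × (351 − 1.8)/(351 − 56) = 22.5 × 349.2/295 ≈ 26.6 Hz.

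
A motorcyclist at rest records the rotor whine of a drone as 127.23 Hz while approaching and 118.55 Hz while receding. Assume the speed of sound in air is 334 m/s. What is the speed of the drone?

11.8 m/s

f₁/f₂ = (v + v_s)/(v − v_s), so v_s = v · (f₁ − f₂)/(f₁ + f₂).
v_s = 334 × (127.23 − 118.55)/(127.23 + 118.55) = 334 × 8.68/245.78 ≈ 11.8 m/s.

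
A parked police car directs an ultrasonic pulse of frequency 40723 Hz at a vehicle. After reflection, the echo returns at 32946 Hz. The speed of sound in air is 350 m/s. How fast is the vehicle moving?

Double Doppler shift off a moving reflector: f₂ = f₀ · (v + u)/(v − u) (u > 0 toward emitter).
Rearranging, u = v · (f₂ − f₀)/(f₂ + f₀) = 350 × -7777/73669 ≈ -37 m/s.
So the vehicle is moving at 37 m/s away from the emitter.

37 m/s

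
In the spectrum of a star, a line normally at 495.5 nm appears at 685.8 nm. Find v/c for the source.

0.314

λ'/λ₀ = 1.3841 > 1 (redshift), so the source is receding.
λ'/λ₀ = √((1 + β)/(1 − β)) for a receding source ⇒ β = (r² − 1)/(r² + 1) with r = λ'/λ₀.
β = (1.9156 − 1)/(1.9156 + 1) ≈ 0.314.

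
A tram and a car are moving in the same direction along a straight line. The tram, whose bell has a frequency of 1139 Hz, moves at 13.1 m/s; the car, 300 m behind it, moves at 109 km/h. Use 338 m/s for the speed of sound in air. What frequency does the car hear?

109 km/h = 30.28 m/s.
The car is behind, so the tram is moving away from it while the car is moving toward the tram.
Both move, so f' = f · (v + v_o)/(v + v_s).
f' = 1139 × (338 + 30.28)/(338 + 13.1) = 1139 × 368.28/351.1 ≈ 1195 Hz.

1195 Hz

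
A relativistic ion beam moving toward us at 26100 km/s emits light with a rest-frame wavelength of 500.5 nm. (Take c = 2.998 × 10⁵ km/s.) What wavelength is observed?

458.7 nm

β = v/c = 26100/299800 = 0.0871.
Relativistic Doppler for wavelength: λ' = λ₀ · √((1 − β)/(1 + β)).
λ' = 500.5 × √(0.9129/1.0871) = 500.5 × 0.91642 ≈ 458.7 nm.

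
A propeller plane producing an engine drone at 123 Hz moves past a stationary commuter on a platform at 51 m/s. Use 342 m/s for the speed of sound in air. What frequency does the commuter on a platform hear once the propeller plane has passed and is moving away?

Receding: f₂ = f · v/(v + v_s) = 123 × 342/393 ≈ 107 Hz.

107 Hz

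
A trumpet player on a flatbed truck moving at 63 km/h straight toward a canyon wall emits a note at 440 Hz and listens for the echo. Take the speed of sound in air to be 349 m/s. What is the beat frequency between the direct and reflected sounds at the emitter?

46.5 Hz

63 km/h = 17.5 m/s.
The canyon wall receives the sound from a moving source: f₁ = f₀ · v/(v − v_e) = 440 × 349/331.5 ≈ 463.2 Hz.
On the return leg the trumpet player on a flatbed truck is a moving observer: f₂ = f₁ · (v + v_e)/v = 463.2 × 366.5/349 ≈ 486.5 Hz.
Equivalently f₂ = f₀ · (v + v_e)/(v − v_e).
Beat against the emitted tone: |f₂ − f₀| = 2v_e·f₀/(v − v_e) = 2 × 17.5 × 440/331.5 ≈ 46.5 Hz.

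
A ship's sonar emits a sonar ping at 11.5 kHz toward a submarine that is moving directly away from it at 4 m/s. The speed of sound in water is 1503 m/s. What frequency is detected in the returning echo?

11.44 kHz

The submarine first receives the wave as a moving observer: f₁ = f₀ · (v − u)/v = 11.5 × (1503 − 4)/1503 ≈ 11.47 kHz.
On reflection it acts as a source moving away from the stationary detector: f₂ = f₁ · v/(v + u) = 11.47 × 1503/1507 ≈ 11.44 kHz.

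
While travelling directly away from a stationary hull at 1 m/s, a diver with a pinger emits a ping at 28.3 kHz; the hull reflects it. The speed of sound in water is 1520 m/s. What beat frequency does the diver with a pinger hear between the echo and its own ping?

The hull receives the sound from a moving source: f₁ = f₀ · v/(v + v_e) = 28.3 × 1520/1521 ≈ 28.2814 kHz.
On the return leg the diver with a pinger is a moving observer: f₂ = f₁ · (v − v_e)/v = 28.2814 × 1519/1520 ≈ 28.2628 kHz.
Beat against the emitted tone (with f₀ = 28300 Hz): |f₂ − f₀| = 2v_e·f₀/(v + v_e) = 2 × 1 × 28300/1521 ≈ 37.2 Hz.

37.2 Hz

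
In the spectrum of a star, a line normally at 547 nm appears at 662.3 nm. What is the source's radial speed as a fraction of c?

0.189

λ'/λ₀ = 1.2108 > 1 (redshift), so the source is receding.
λ'/λ₀ = √((1 + β)/(1 − β)) for a receding source ⇒ β = (r² − 1)/(r² + 1) with r = λ'/λ₀.
β = (1.4660 − 1)/(1.4660 + 1) ≈ 0.189.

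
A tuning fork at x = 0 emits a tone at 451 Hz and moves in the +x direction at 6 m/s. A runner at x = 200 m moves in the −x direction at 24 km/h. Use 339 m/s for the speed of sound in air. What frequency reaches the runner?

468 Hz

24 km/h = 6.667 m/s.
The observer lies on the +x side, so the source is heading toward the observer and the observer is heading toward the source.
With source approaching and observer approaching, f' = f · (v + v_o)/(v − v_s).
f' = 451 × (339 + 6.667)/(339 − 6) = 451 × 345.67/333 ≈ 468 Hz.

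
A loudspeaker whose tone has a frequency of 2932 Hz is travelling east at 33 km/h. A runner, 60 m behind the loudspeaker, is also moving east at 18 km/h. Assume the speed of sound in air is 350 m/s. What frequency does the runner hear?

33 km/h = 9.167 m/s; 18 km/h = 5 m/s.
The runner is behind, so the loudspeaker is moving away from it while the runner is moving toward the loudspeaker.
Both move, so f' = f · (v + v_o)/(v + v_s).
f' = 2932 × (350 + 5)/(350 + 9.167) = 2932 × 355/359.17 ≈ 2898 Hz.

2898 Hz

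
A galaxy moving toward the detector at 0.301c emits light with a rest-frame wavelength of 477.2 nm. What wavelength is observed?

Relativistic Doppler for wavelength: λ' = λ₀ · √((1 − β)/(1 + β)).
λ' = 477.2 × √(0.6990/1.3010) = 477.2 × 0.73299 ≈ 349.8 nm.

349.8 nm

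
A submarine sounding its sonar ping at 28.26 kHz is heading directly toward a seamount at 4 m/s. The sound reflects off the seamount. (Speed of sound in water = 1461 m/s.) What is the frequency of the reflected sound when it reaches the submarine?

28.4 kHz

The seamount receives the sound from a moving source: f₁ = f₀ · v/(v − v_e) = 28.26 × 1461/1457 ≈ 28.3 kHz.
On the return leg the submarine is a moving observer: f₂ = f₁ · (v + v_e)/v = 28.3 × 1465/1461 ≈ 28.4 kHz.
Equivalently f₂ = f₀ · (v + v_e)/(v − v_e).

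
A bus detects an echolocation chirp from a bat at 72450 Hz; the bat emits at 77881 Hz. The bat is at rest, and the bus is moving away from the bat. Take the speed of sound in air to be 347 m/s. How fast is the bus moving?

f' = f · (v − v_o)/v ⇒ v_o = v · |f'/f − 1|.
v_o = 347 × |72450/77881 − 1| = 347 × 0.06973 ≈ 24.2 m/s.

24.2 m/s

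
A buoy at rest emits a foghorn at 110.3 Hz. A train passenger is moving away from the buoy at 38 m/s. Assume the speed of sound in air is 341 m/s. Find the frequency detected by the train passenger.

Moving observer, stationary source: f' = f · (v − v_o)/v.
f' = 110.3 × (341 − 38)/341 = 110.3 × 303/341 ≈ 98 Hz.

98 Hz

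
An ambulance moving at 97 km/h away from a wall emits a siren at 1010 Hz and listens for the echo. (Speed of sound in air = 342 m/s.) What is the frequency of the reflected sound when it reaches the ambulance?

862 Hz

97 km/h = 26.94 m/s.
The wall receives the sound from a moving source: f₁ = f₀ · v/(v + v_e) = 1010 × 342/368.94 ≈ 936 Hz.
On the return leg the ambulance is a moving observer: f₂ = f₁ · (v − v_e)/v = 936 × 315.06/342 ≈ 862 Hz.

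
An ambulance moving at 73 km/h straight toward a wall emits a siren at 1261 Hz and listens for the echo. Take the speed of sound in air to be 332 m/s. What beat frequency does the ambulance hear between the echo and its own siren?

164 Hz

73 km/h = 20.28 m/s.
The wall receives the sound from a moving source: f₁ = f₀ · v/(v − v_e) = 1261 × 332/311.72 ≈ 1343.0 Hz.
On the return leg the ambulance is a moving observer: f₂ = f₁ · (v + v_e)/v = 1343.0 × 352.28/332 ≈ 1425.1 Hz.
Beat against the emitted tone: |f₂ − f₀| = 2v_e·f₀/(v − v_e) = 2 × 20.28 × 1261/311.72 ≈ 164 Hz.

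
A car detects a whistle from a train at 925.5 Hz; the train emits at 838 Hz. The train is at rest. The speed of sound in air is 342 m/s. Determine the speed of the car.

36 m/s

f' > f, so the car is approaching.
f' = f · (v + v_o)/v ⇒ v_o = v · |f'/f − 1|.
v_o = 342 × |925.5/838 − 1| = 342 × 0.1044 ≈ 36 m/s.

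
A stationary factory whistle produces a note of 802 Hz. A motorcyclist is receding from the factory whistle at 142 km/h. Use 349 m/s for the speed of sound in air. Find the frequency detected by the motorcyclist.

142 km/h = 39.44 m/s.
Moving observer, stationary source: f' = f · (v − v_o)/v.
f' = 802 × (349 − 39.44)/349 = 802 × 309.56/349 ≈ 711 Hz.

711 Hz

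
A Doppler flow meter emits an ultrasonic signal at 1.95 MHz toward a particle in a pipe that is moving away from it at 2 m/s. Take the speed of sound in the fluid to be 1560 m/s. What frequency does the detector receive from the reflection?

1.9450 MHz

The particle in a pipe first receives the wave as a moving observer: f₁ = f₀ · (v − u)/v = 1.95 × (1560 − 2)/1560 ≈ 1.9475 MHz.
The reflection then acts as a moving source: f₂ = f₁ · v/(v + u) ≈ 1.9450 MHz.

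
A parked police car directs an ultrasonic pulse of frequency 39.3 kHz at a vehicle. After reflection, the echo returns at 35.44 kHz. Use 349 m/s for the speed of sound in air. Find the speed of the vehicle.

Double Doppler shift off a moving reflector: f₂ = f₀ · (v + u)/(v − u) (u > 0 toward emitter).
Rearranging, u = v · (f₂ − f₀)/(f₂ + f₀) = 349 × -3.86/74.74 ≈ -18.0 m/s.
So the vehicle is moving at 18.0 m/s away from the emitter.

18.0 m/s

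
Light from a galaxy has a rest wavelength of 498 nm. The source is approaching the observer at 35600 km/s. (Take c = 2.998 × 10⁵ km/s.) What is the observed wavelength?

β = v/c = 35600/299800 = 0.1187.
Relativistic Doppler for wavelength: λ' = λ₀ · √((1 − β)/(1 + β)).
λ' = 498 × √(0.8813/1.1187) = 498 × 0.88753 ≈ 442.0 nm.

442.0 nm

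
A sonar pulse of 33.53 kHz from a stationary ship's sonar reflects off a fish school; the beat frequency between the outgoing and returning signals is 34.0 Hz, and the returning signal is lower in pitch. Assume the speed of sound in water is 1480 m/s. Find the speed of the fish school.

0.75 m/s

Double Doppler shift off a moving reflector: f₂ = f₀ · (v + u)/(v − u) (u > 0 toward emitter).
Returning signal is lower, so f₂ = f₀ − Δf = 33530 − 34 = 33496 Hz.
Rearranging, u = v · (f₂ − f₀)/(f₂ + f₀) = 1480 × -34/67026 ≈ -0.75 m/s.
So the fish school is moving at 0.75 m/s away from the emitter.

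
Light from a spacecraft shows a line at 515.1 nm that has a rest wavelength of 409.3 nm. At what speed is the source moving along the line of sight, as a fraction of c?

λ'/λ₀ = 1.2585 > 1 (redshift), so the source is receding.
λ'/λ₀ = √((1 + β)/(1 − β)) for a receding source ⇒ β = (r² − 1)/(r² + 1) with r = λ'/λ₀.
β = (1.5838 − 1)/(1.5838 + 1) ≈ 0.226.

0.226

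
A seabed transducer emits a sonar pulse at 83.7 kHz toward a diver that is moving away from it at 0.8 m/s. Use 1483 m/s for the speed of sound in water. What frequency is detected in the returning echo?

The diver first receives the wave as a moving observer: f₁ = f₀ · (v − u)/v = 83.7 × (1483 − 0.8)/1483 ≈ 83.7 kHz.
On reflection it acts as a source moving away from the stationary detector: f₂ = f₁ · v/(v + u) = 83.7 × 1483/1483.8 ≈ 83.6 kHz.
Equivalently f₂ = f₀ · (v − u)/(v + u).

83.6 kHz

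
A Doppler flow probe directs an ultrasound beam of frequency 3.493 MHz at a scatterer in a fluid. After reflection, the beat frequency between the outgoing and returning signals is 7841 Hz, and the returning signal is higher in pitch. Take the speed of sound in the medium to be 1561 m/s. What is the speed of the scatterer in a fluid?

Double Doppler shift off a moving reflector: f₂ = f₀ · (v + u)/(v − u) (u > 0 toward emitter).
Returning signal is higher, so f₂ = f₀ + Δf = 3493000 + 7841 = 3500841 Hz.
Rearranging, u = v · (f₂ − f₀)/(f₂ + f₀) = 1561 × 7841/6993841 ≈ 1.75 m/s.
So the scatterer in a fluid is moving at 1.75 m/s toward the emitter.

1.75 m/s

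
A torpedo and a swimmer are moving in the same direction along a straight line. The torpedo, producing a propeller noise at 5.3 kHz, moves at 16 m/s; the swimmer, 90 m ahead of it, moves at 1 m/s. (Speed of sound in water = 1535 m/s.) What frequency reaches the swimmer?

5.35 kHz

The swimmer is ahead, so the torpedo is moving toward it while the swimmer is moving away from the torpedo.
Both move, so f' = f · (v − v_o)/(v − v_s).
f' = 5.3 × (1535 − 1)/(1535 − 16) = 5.3 × 1534/1519 ≈ 5.35 kHz.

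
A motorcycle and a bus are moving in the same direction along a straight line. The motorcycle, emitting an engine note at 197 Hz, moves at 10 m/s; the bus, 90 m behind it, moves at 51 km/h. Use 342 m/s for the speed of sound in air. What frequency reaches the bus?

199 Hz

51 km/h = 14.17 m/s.
The bus is behind, so the motorcycle is moving away from it while the bus is moving toward the motorcycle.
With source receding and observer approaching, f' = f · (v + v_o)/(v + v_s).
f' = 197 × (342 + 14.17)/(342 + 10) = 197 × 356.17/352 ≈ 199 Hz.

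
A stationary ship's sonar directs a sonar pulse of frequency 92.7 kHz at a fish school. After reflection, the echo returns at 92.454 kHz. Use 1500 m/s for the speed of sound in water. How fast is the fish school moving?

Double Doppler shift off a moving reflector: f₂ = f₀ · (v + u)/(v − u) (u > 0 toward emitter).
Rearranging, u = v · (f₂ − f₀)/(f₂ + f₀) = 1500 × -0.246/185.154 ≈ -1.99 m/s.
So the fish school is moving at 1.99 m/s away from the emitter.

1.99 m/s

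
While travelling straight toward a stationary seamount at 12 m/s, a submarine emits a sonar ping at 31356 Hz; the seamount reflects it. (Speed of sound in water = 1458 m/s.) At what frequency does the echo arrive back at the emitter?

31876 Hz

The seamount receives the sound from a moving source: f₁ = f₀ · v/(v − v_e) = 31356 × 1458/1446 ≈ 31616 Hz.
On the return leg the submarine is a moving observer: f₂ = f₁ · (v + v_e)/v = 31616 × 1470/1458 ≈ 31876 Hz.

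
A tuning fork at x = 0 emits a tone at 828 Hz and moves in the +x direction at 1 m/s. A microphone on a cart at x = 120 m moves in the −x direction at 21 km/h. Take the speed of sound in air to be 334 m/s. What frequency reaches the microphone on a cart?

845 Hz

21 km/h = 5.833 m/s.
The observer lies on the +x side, so the source is heading toward the observer and the observer is heading toward the source.
General Doppler shift: f' = f · (v + v_o)/(v − v_s).
f' = 828 × (334 + 5.833)/(334 − 1) = 828 × 339.83/333 ≈ 845 Hz.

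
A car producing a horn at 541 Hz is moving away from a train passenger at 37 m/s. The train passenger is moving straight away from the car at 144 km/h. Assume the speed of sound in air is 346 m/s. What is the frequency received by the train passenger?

144 km/h = 40 m/s.
With source receding and observer receding, f' = f · (v − v_o)/(v + v_s).
f' = 541 × (346 − 40)/(346 + 37) = 541 × 306/383 ≈ 432 Hz.

432 Hz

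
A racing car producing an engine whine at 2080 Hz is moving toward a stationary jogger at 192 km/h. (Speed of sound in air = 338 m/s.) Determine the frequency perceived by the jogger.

192 km/h = 53.33 m/s.
Moving source, stationary observer: f' = f · v/(v − v_s) since the source is approaching.
f' = 2080 × 338/(338 − 53.33) = 2080 × 338/284.7 ≈ 2470 Hz.

2470 Hz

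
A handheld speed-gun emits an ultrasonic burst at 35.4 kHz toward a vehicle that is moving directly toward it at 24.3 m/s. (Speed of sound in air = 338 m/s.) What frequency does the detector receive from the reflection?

40.9 kHz

At the vehicle (a moving observer), f₁ = f₀ · (v + u)/v = 35.4 × 362.3/338 ≈ 37.9 kHz.
The reflection then acts as a moving source: f₂ = f₁ · v/(v − u) ≈ 40.9 kHz.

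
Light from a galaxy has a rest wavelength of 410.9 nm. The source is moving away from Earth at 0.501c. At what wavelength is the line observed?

712.6 nm

Relativistic Doppler for wavelength: λ' = λ₀ · √((1 + β)/(1 − β)).
λ' = 410.9 × √(1.5010/0.4990) = 410.9 × 1.73436 ≈ 712.6 nm.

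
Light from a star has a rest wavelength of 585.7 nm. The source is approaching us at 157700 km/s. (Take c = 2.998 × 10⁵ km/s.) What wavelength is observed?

β = v/c = 157700/299800 = 0.5260.
Relativistic Doppler for wavelength: λ' = λ₀ · √((1 − β)/(1 + β)).
λ' = 585.7 × √(0.4740/1.5260) = 585.7 × 0.55732 ≈ 326.4 nm.

326.4 nm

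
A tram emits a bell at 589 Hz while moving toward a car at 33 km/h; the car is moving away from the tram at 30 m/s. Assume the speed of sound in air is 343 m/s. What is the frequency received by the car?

552 Hz

33 km/h = 9.167 m/s.
Both move, so f' = f · (v − v_o)/(v − v_s).
f' = 589 × (343 − 30)/(343 − 9.167) = 589 × 313/333.83 ≈ 552 Hz.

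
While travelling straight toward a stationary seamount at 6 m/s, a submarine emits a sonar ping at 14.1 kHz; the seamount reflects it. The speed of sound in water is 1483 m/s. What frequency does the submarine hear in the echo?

The seamount receives the sound from a moving source: f₁ = f₀ · v/(v − v_e) = 14.1 × 1483/1477 ≈ 14.16 kHz.
On the return leg the submarine is a moving observer: f₂ = f₁ · (v + v_e)/v = 14.16 × 1489/1483 ≈ 14.21 kHz.
Equivalently f₂ = f₀ · (v + v_e)/(v − v_e).

14.21 kHz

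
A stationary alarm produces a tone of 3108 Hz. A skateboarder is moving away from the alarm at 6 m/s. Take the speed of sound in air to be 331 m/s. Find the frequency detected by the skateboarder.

3052 Hz

Only the observer moves, away from the source, so f' = f · (v − v_o)/v.
f' = 3108 × (331 − 6)/331 = 3108 × 325/331 ≈ 3052 Hz.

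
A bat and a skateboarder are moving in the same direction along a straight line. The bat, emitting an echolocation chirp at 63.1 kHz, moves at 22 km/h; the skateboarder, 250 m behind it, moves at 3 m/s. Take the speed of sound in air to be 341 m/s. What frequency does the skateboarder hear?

62.5 kHz

22 km/h = 6.111 m/s.
The skateboarder is behind, so the bat is moving away from it while the skateboarder is moving toward the bat.
General Doppler shift: f' = f · (v + v_o)/(v + v_s).
f' = 63.1 × (341 + 3)/(341 + 6.111) = 63.1 × 344/347.11 ≈ 62.5 kHz.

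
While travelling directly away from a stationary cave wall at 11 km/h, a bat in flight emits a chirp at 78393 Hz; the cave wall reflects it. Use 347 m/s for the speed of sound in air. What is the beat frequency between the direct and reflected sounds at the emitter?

1369 Hz

11 km/h = 3.056 m/s.
The cave wall receives the sound from a moving source: f₁ = f₀ · v/(v + v_e) = 78393 × 347/350.06 ≈ 77709 Hz.
On the return leg the bat in flight is a moving observer: f₂ = f₁ · (v − v_e)/v = 77709 × 343.94/347 ≈ 77024 Hz.
Beat against the emitted tone: |f₂ − f₀| = 2v_e·f₀/(v + v_e) = 2 × 3.056 × 78393/350.06 ≈ 1369 Hz.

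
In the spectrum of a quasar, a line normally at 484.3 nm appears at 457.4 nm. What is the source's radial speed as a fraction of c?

0.057

λ'/λ₀ = 0.9445 < 1 (blueshift), so the source is approaching.
λ'/λ₀ = √((1 − β)/(1 + β)) for an approaching source ⇒ β = (1 − r²)/(1 + r²) with r = λ'/λ₀.
β = (1 − 0.8920)/(1 + 0.8920) ≈ 0.057.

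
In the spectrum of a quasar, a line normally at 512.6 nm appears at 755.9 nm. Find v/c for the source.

0.370c

λ'/λ₀ = 1.4746 > 1 (redshift), so the source is receding.
λ'/λ₀ = √((1 + β)/(1 − β)) for a receding source ⇒ β = (r² − 1)/(r² + 1) with r = λ'/λ₀.
β = (2.1746 − 1)/(2.1746 + 1) ≈ 0.370.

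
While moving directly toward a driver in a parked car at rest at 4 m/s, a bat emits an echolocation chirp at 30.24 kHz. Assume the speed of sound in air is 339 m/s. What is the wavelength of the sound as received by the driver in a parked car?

1.1 cm

With the source moving toward a stationary observer, f' = f · v/(v − v_s).
f' = 30.24 × 339/(339 − 4) ≈ 30.6 kHz.
λ' = v/f' = 339/30601.1 ≈ 1.1 cm.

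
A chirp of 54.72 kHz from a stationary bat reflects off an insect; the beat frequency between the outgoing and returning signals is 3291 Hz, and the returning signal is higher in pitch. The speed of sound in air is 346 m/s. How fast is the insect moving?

Double Doppler shift off a moving reflector: f₂ = f₀ · (v + u)/(v − u) (u > 0 toward emitter).
Returning signal is higher, so f₂ = f₀ + Δf = 54720 + 3291 = 58011 Hz.
Rearranging, u = v · (f₂ − f₀)/(f₂ + f₀) = 346 × 3291/112731 ≈ 10.1 m/s.
So the insect is moving at 10.1 m/s toward the emitter.

10.1 m/s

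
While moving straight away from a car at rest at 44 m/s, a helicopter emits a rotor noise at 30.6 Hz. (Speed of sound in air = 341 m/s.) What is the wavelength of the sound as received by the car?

12.58 m

Moving source, stationary observer: f' = f · v/(v + v_s) since the source is receding.
f' = 30.6 × 341/(341 + 44) ≈ 27.1 Hz.
λ' = v/f' = 341/27.1029 ≈ 12.58 m.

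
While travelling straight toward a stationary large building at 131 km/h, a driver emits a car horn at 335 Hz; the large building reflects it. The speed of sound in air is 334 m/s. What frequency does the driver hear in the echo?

131 km/h = 36.39 m/s.
The large building receives the sound from a moving source: f₁ = f₀ · v/(v − v_e) = 335 × 334/297.61 ≈ 376 Hz.
On the return leg the driver is a moving observer: f₂ = f₁ · (v + v_e)/v = 376 × 370.39/334 ≈ 417 Hz.

417 Hz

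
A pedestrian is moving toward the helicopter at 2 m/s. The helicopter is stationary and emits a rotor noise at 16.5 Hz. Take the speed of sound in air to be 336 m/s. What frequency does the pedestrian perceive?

16.6 Hz

Only the observer moves, toward the source, so f' = f · (v + v_o)/v.
f' = 16.5 × (336 + 2)/336 = 16.5 × 338/336 ≈ 16.6 Hz.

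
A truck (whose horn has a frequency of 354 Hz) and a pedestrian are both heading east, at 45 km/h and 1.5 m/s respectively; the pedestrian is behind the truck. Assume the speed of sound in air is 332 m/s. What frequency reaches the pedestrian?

45 km/h = 12.5 m/s.
The pedestrian is behind, so the truck is moving away from it while the pedestrian is moving toward the truck.
General Doppler shift: f' = f · (v + v_o)/(v + v_s).
f' = 354 × (332 + 1.5)/(332 + 12.5) = 354 × 333.5/344.5 ≈ 343 Hz.

343 Hz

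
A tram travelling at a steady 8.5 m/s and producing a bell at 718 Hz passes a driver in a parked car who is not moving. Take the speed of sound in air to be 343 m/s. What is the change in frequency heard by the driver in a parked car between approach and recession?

35.6 Hz

Approaching: f₁ = f · v/(v − v_s) = 718 × 343/334.5 ≈ 736.2 Hz.
Receding: f₂ = f · v/(v + v_s) = 718 × 343/351.5 ≈ 700.6 Hz.
Drop: f₁ − f₂ = 2f·v·v_s/(v² − v_s²) = 2 × 718 × 343 × 8.5/(343² − 8.5²) ≈ 35.6 Hz.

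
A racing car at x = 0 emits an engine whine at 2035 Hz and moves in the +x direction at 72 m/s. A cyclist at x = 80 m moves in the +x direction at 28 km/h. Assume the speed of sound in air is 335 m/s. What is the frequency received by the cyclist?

28 km/h = 7.778 m/s.
The observer lies on the +x side, so the source is heading toward the observer and the observer is heading away from the source.
General Doppler shift: f' = f · (v − v_o)/(v − v_s).
f' = 2035 × (335 − 7.778)/(335 − 72) = 2035 × 327.22/263 ≈ 2532 Hz.

2532 Hz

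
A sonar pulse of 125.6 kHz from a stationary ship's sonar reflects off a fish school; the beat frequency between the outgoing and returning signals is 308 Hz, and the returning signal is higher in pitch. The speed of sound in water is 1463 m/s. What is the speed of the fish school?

1.79 m/s

Double Doppler shift off a moving reflector: f₂ = f₀ · (v + u)/(v − u) (u > 0 toward emitter).
Returning signal is higher, so f₂ = f₀ + Δf = 125600 + 308 = 125908 Hz.
Rearranging, u = v · (f₂ − f₀)/(f₂ + f₀) = 1463 × 308/251508 ≈ 1.79 m/s.
So the fish school is moving at 1.79 m/s toward the emitter.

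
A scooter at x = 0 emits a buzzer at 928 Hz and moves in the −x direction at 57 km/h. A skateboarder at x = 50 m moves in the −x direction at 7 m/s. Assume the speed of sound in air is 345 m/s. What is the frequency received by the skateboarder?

905 Hz

57 km/h = 15.83 m/s.
The observer lies on the +x side, so the source is heading away from the observer and the observer is heading toward the source.
With source receding and observer approaching, f' = f · (v + v_o)/(v + v_s).
f' = 928 × (345 + 7)/(345 + 15.83) = 928 × 352/360.83 ≈ 905 Hz.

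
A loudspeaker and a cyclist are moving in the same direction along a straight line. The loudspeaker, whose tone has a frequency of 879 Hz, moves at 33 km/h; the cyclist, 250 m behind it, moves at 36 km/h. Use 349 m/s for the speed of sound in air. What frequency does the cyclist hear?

881 Hz

33 km/h = 9.167 m/s; 36 km/h = 10 m/s.
The cyclist is behind, so the loudspeaker is moving away from it while the cyclist is moving toward the loudspeaker.
With source receding and observer approaching, f' = f · (v + v_o)/(v + v_s).
f' = 879 × (349 + 10)/(349 + 9.167) = 879 × 359/358.17 ≈ 881 Hz.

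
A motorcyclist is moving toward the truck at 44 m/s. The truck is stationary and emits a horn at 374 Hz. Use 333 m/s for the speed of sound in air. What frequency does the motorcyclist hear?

Only the observer moves, toward the source, so f' = f · (v + v_o)/v.
f' = 374 × (333 + 44)/333 = 374 × 377/333 ≈ 423 Hz.

423 Hz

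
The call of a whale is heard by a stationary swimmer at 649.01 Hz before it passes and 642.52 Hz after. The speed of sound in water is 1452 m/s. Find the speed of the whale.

f₁/f₂ = (v + v_s)/(v − v_s), so v_s = v · (f₁ − f₂)/(f₁ + f₂).
v_s = 1452 × (649.01 − 642.52)/(649.01 + 642.52) = 1452 × 6.49/1291.53 ≈ 7.3 m/s.

7.3 m/s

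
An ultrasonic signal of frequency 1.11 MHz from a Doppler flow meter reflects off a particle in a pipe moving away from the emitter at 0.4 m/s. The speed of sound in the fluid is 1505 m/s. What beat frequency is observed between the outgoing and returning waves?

590 Hz

The particle in a pipe first receives the wave as a moving observer: f₁ = f₀ · (v − u)/v = 1.11 × (1505 − 0.4)/1505 ≈ 1.109705 MHz.
On reflection it acts as a source moving away from the stationary detector: f₂ = f₁ · v/(v + u) = 1.109705 × 1505/1505.4 ≈ 1.109410 MHz.
Equivalently f₂ = f₀ · (v − u)/(v + u).
Beat frequency (with f₀ = 1110000 Hz): |f₂ − f₀| = 2u·f₀/(v + u) = 2 × 0.4 × 1110000/1505.4 ≈ 590 Hz.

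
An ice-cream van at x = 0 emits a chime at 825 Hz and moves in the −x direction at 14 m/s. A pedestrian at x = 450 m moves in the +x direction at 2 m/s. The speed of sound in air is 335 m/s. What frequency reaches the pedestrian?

The observer lies on the +x side, so the source is heading away from the observer and the observer is heading away from the source.
Both move, so f' = f · (v − v_o)/(v + v_s).
f' = 825 × (335 − 2)/(335 + 14) = 825 × 333/349 ≈ 787 Hz.

787 Hz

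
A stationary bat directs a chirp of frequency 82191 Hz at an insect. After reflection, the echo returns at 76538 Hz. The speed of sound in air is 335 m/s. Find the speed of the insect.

Double Doppler shift off a moving reflector: f₂ = f₀ · (v + u)/(v − u) (u > 0 toward emitter).
Rearranging, u = v · (f₂ − f₀)/(f₂ + f₀) = 335 × -5653/158729 ≈ -11.9 m/s.
So the insect is moving at 11.9 m/s away from the emitter.

11.9 m/s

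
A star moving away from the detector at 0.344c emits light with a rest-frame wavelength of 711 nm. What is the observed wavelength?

1017.7 nm

Relativistic Doppler for wavelength: λ' = λ₀ · √((1 + β)/(1 − β)).
λ' = 711 × √(1.3440/0.6560) = 711 × 1.43136 ≈ 1017.7 nm.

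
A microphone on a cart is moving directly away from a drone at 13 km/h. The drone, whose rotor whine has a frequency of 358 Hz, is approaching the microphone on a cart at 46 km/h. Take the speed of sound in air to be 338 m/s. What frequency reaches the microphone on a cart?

368 Hz

46 km/h = 12.78 m/s; 13 km/h = 3.611 m/s.
Both move, so f' = f · (v − v_o)/(v − v_s).
f' = 358 × (338 − 3.611)/(338 − 12.78) = 358 × 334.39/325.22 ≈ 368 Hz.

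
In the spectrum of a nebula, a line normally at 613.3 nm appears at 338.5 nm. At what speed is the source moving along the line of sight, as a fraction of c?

λ'/λ₀ = 0.5519 < 1 (blueshift), so the source is approaching.
λ'/λ₀ = √((1 − β)/(1 + β)) for an approaching source ⇒ β = (1 − r²)/(1 + r²) with r = λ'/λ₀.
β = (1 − 0.3046)/(1 + 0.3046) ≈ 0.533.

0.533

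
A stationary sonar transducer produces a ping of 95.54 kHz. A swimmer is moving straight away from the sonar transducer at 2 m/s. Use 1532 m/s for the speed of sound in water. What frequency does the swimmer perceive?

Only the observer moves, away from the source, so f' = f · (v − v_o)/v.
f' = 95.54 × (1532 − 2)/1532 = 95.54 × 1530/1532 ≈ 95.4 kHz.

95.4 kHz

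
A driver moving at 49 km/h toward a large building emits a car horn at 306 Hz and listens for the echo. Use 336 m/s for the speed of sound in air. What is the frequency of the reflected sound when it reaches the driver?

49 km/h = 13.61 m/s.
The large building receives the sound from a moving source: f₁ = f₀ · v/(v − v_e) = 306 × 336/322.39 ≈ 319 Hz.
On the return leg the driver is a moving observer: f₂ = f₁ · (v + v_e)/v = 319 × 349.61/336 ≈ 332 Hz.

332 Hz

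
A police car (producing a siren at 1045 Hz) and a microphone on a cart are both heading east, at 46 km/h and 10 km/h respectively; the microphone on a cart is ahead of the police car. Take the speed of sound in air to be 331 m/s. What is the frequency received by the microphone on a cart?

46 km/h = 12.78 m/s; 10 km/h = 2.778 m/s.
The microphone on a cart is ahead, so the police car is moving toward it while the microphone on a cart is moving away from the police car.
General Doppler shift: f' = f · (v − v_o)/(v − v_s).
f' = 1045 × (331 − 2.778)/(331 − 12.78) = 1045 × 328.22/318.22 ≈ 1078 Hz.

1078 Hz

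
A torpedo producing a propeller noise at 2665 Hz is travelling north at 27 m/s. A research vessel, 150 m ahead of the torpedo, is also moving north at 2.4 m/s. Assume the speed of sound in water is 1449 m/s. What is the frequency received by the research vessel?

2711 Hz

The research vessel is ahead, so the torpedo is moving toward it while the research vessel is moving away from the torpedo.
Both move, so f' = f · (v − v_o)/(v − v_s).
f' = 2665 × (1449 − 2.4)/(1449 − 27) = 2665 × 1446.6/1422 ≈ 2711 Hz.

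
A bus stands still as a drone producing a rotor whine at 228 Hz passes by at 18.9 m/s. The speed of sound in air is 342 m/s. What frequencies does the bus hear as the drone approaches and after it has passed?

241 Hz approaching; 216 Hz receding

Approaching: f₁ = f · v/(v − v_s) = 228 × 342/323.1 ≈ 241 Hz.
Receding: f₂ = f · v/(v + v_s) = 228 × 342/360.9 ≈ 216 Hz.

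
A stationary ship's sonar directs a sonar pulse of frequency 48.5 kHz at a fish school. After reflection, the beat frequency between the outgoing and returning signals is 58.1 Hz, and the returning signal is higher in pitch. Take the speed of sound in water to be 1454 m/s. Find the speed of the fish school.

Double Doppler shift off a moving reflector: f₂ = f₀ · (v + u)/(v − u) (u > 0 toward emitter).
Returning signal is higher, so f₂ = f₀ + Δf = 48500 + 58.1 = 48558.1 Hz.
Rearranging, u = v · (f₂ − f₀)/(f₂ + f₀) = 1454 × 58.1/97058.1 ≈ 0.87 m/s.
So the fish school is moving at 0.87 m/s toward the emitter.

0.87 m/s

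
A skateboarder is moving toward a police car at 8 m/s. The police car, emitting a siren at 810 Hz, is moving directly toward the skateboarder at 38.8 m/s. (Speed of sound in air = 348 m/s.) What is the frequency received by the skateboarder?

General Doppler shift: f' = f · (v + v_o)/(v − v_s).
f' = 810 × (348 + 8)/(348 − 38.8) = 810 × 356/309.2 ≈ 933 Hz.

933 Hz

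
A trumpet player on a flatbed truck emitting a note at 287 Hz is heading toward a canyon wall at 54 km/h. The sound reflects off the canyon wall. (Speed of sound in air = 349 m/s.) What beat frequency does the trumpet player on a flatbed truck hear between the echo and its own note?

54 km/h = 15 m/s.
The canyon wall receives the sound from a moving source: f₁ = f₀ · v/(v − v_e) = 287 × 349/334 ≈ 299.9 Hz.
On the return leg the trumpet player on a flatbed truck is a moving observer: f₂ = f₁ · (v + v_e)/v = 299.9 × 364/349 ≈ 312.8 Hz.
Beat against the emitted tone: |f₂ − f₀| = 2v_e·f₀/(v − v_e) = 2 × 15 × 287/334 ≈ 25.8 Hz.

25.8 Hz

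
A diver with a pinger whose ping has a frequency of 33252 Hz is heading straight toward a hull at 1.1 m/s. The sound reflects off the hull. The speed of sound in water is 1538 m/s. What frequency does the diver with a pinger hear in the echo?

The hull receives the sound from a moving source: f₁ = f₀ · v/(v − v_e) = 33252 × 1538/1536.9 ≈ 33276 Hz.
On the return leg the diver with a pinger is a moving observer: f₂ = f₁ · (v + v_e)/v = 33276 × 1539.1/1538 ≈ 33300 Hz.
Equivalently f₂ = f₀ · (v + v_e)/(v − v_e).

33300 Hz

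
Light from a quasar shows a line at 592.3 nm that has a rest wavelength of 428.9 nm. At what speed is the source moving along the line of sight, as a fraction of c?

λ'/λ₀ = 1.3810 > 1 (redshift), so the source is receding.
λ'/λ₀ = √((1 + β)/(1 − β)) for a receding source ⇒ β = (r² − 1)/(r² + 1) with r = λ'/λ₀.
β = (1.9071 − 1)/(1.9071 + 1) ≈ 0.312.

0.312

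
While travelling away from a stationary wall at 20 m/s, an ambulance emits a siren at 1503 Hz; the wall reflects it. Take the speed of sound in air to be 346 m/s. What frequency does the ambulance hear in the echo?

1339 Hz

The wall receives the sound from a moving source: f₁ = f₀ · v/(v + v_e) = 1503 × 346/366 ≈ 1421 Hz.
On the return leg the ambulance is a moving observer: f₂ = f₁ · (v − v_e)/v = 1421 × 326/346 ≈ 1339 Hz.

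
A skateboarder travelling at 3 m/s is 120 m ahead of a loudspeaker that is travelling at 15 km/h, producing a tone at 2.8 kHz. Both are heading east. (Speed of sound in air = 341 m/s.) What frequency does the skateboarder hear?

15 km/h = 4.167 m/s.
The skateboarder is ahead, so the loudspeaker is moving toward it while the skateboarder is moving away from the loudspeaker.
With source approaching and observer receding, f' = f · (v − v_o)/(v − v_s).
f' = 2.8 × (341 − 3)/(341 − 4.167) = 2.8 × 338/336.83 ≈ 2.81 kHz.

2.81 kHz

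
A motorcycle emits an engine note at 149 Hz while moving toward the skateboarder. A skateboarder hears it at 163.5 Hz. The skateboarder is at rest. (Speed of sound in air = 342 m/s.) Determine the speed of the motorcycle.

f' = f · v/(v − v_s) ⇒ v_s = v · |1 − f/f'|.
v_s = 342 × |1 − 149/163.5| = 342 × 0.08869 ≈ 30 m/s.

30 m/s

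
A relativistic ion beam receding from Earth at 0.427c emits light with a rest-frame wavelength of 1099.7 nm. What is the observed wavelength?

1735.4 nm

Relativistic Doppler for wavelength: λ' = λ₀ · √((1 + β)/(1 − β)).
λ' = 1099.7 × √(1.4270/0.5730) = 1099.7 × 1.57810 ≈ 1735.4 nm.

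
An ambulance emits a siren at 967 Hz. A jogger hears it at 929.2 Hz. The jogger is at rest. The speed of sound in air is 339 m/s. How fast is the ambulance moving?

f' < f, so the ambulance is receding.
f' = f · v/(v + v_s) ⇒ v_s = v · |1 − f/f'|.
v_s = 339 × |1 − 967/929.2| = 339 × 0.04068 ≈ 13.8 m/s.

13.8 m/s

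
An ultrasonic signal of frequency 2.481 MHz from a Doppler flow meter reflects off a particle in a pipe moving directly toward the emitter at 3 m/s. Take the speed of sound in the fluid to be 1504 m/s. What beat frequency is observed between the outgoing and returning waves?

At the particle in a pipe (a moving observer), f₁ = f₀ · (v + u)/v = 2.481 × 1507/1504 ≈ 2.48595 MHz.
The reflection then acts as a moving source: f₂ = f₁ · v/(v − u) ≈ 2.49092 MHz.
Equivalently f₂ = f₀ · (v + u)/(v − u).
Beat frequency (with f₀ = 2481000 Hz): |f₂ − f₀| = 2u·f₀/(v − u) = 2 × 3 × 2481000/1501 ≈ 9917 Hz.

9917 Hz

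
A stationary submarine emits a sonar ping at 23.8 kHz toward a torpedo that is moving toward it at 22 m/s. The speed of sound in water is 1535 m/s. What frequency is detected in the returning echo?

At the torpedo (a moving observer), f₁ = f₀ · (v + u)/v = 23.8 × 1557/1535 ≈ 24.1 kHz.
The reflection then acts as a moving source: f₂ = f₁ · v/(v − u) ≈ 24.5 kHz.
Equivalently f₂ = f₀ · (v + u)/(v − u).

24.5 kHz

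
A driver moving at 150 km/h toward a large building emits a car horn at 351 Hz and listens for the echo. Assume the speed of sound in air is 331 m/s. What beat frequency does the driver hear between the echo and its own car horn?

150 km/h = 41.67 m/s.
The large building receives the sound from a moving source: f₁ = f₀ · v/(v − v_e) = 351 × 331/289.33 ≈ 401.5 Hz.
On the return leg the driver is a moving observer: f₂ = f₁ · (v + v_e)/v = 401.5 × 372.67/331 ≈ 452.1 Hz.
Beat against the emitted tone: |f₂ − f₀| = 2v_e·f₀/(v − v_e) = 2 × 41.67 × 351/289.33 ≈ 101 Hz.

101 Hz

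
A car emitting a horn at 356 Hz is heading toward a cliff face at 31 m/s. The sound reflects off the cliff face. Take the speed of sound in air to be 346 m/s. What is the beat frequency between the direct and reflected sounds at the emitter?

70 Hz

The cliff face receives the sound from a moving source: f₁ = f₀ · v/(v − v_e) = 356 × 346/315 ≈ 391.0 Hz.
On the return leg the car is a moving observer: f₂ = f₁ · (v + v_e)/v = 391.0 × 377/346 ≈ 426.1 Hz.
Equivalently f₂ = f₀ · (v + v_e)/(v − v_e).
Beat against the emitted tone: |f₂ − f₀| = 2v_e·f₀/(v − v_e) = 2 × 31 × 356/315 ≈ 70 Hz.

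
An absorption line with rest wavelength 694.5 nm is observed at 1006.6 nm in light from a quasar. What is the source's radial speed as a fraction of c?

0.355

λ'/λ₀ = 1.4494 > 1 (redshift), so the source is receding.
λ'/λ₀ = √((1 + β)/(1 − β)) for a receding source ⇒ β = (r² − 1)/(r² + 1) with r = λ'/λ₀.
β = (2.1007 − 1)/(2.1007 + 1) ≈ 0.355.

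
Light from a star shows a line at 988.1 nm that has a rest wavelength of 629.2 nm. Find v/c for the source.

0.423c

λ'/λ₀ = 1.5704 > 1 (redshift), so the source is receding.
λ'/λ₀ = √((1 + β)/(1 − β)) for a receding source ⇒ β = (r² − 1)/(r² + 1) with r = λ'/λ₀.
β = (2.4662 − 1)/(2.4662 + 1) ≈ 0.423.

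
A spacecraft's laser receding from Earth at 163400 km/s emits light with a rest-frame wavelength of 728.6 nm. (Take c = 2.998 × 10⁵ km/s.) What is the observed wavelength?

β = v/c = 163400/299800 = 0.5450.
Relativistic Doppler for wavelength: λ' = λ₀ · √((1 + β)/(1 − β)).
λ' = 728.6 × √(1.5450/0.4550) = 728.6 × 1.84280 ≈ 1342.7 nm.

1342.7 nm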